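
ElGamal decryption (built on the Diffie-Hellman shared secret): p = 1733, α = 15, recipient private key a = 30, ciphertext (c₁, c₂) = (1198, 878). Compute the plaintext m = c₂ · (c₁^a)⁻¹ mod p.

Shared mask s = c₁^a mod p = 1198^30 mod 1733.
1198^1 ≡ 1198 (mod 1733)
1198^2 = (1198^1)^2 ≡ 1198^2 = 1435204 ≡ 280 (mod 1733)
1198^4 = (1198^2)^2 ≡ 280^2 = 78400 ≡ 415 (mod 1733)
1198^8 = (1198^4)^2 ≡ 415^2 = 172225 ≡ 658 (mod 1733)
1198^16 = (1198^8)^2 ≡ 658^2 = 432964 ≡ 1447 (mod 1733)
1198^30 = 1198^16 · 1198^8 · 1198^4 · 1198^2 ≡ 1447 · 658 · 415 · 280 ≡ 713 (mod 1733).
So s = 713; s⁻¹ ≡ 1558 (mod 1733).
m = c₂ · s⁻¹ mod 1733 = 878 · 1558 mod 1733 = 587.

587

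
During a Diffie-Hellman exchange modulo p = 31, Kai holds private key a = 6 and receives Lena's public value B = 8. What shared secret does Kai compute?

8

Shared key K = 8^6 mod 31.
8^1 ≡ 8 (mod 31)
8^2 = (8^1)^2 ≡ 8^2 = 64 ≡ 2 (mod 31)
8^4 = (8^2)^2 ≡ 2^2 = 4 ≡ 4 (mod 31)
8^6 = 8^4 · 8^2 ≡ 4 · 2 ≡ 8 (mod 31).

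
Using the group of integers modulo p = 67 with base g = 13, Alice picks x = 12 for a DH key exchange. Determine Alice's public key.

25

Public value = 13^12 mod 67.
13^1 ≡ 13 (mod 67)
13^2 = (13^1)^2 ≡ 13^2 = 169 ≡ 35 (mod 67)
13^4 = (13^2)^2 ≡ 35^2 = 1225 ≡ 19 (mod 67)
13^8 = (13^4)^2 ≡ 19^2 = 361 ≡ 26 (mod 67)
13^12 = 13^8 · 13^4 ≡ 26 · 19 ≡ 25 (mod 67).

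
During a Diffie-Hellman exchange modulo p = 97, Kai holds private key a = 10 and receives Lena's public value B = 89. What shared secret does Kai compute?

Shared key K = 89^10 mod 97.
89^1 ≡ 89 (mod 97)
89^2 = (89^1)^2 ≡ 89^2 = 7921 ≡ 64 (mod 97)
89^4 = (89^2)^2 ≡ 64^2 = 4096 ≡ 22 (mod 97)
89^8 = (89^4)^2 ≡ 22^2 = 484 ≡ 96 (mod 97)
89^10 = 89^8 · 89^2 ≡ 96 · 64 ≡ 33 (mod 97).

33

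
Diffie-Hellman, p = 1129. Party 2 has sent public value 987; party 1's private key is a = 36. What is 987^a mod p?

632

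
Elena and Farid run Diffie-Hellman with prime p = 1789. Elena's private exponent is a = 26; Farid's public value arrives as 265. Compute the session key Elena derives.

484

Shared key K = 265^26 mod 1789.
265^1 ≡ 265 (mod 1789)
265^2 = (265^1)^2 ≡ 265^2 = 70225 ≡ 454 (mod 1789)
265^4 = (265^2)^2 ≡ 454^2 = 206116 ≡ 381 (mod 1789)
265^8 = (265^4)^2 ≡ 381^2 = 145161 ≡ 252 (mod 1789)
265^16 = (265^8)^2 ≡ 252^2 = 63504 ≡ 889 (mod 1789)
265^26 = 265^16 · 265^8 · 265^2 ≡ 889 · 252 · 454 ≡ 484 (mod 1789).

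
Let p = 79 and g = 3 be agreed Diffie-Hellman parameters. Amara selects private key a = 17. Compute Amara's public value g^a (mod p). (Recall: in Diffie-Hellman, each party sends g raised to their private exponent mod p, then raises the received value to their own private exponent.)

48

Public value = 3^17 (mod 79).
3^1 ≡ 3 (mod 79)
3^2 = (3^1)^2 ≡ 3^2 = 9 ≡ 9 (mod 79)
3^4 = (3^2)^2 ≡ 9^2 = 81 ≡ 2 (mod 79)
3^8 = (3^4)^2 ≡ 2^2 = 4 ≡ 4 (mod 79)
3^16 = (3^8)^2 ≡ 4^2 = 16 ≡ 16 (mod 79)
3^17 = 3^16 · 3^1 ≡ 16 · 3 ≡ 48 (mod 79).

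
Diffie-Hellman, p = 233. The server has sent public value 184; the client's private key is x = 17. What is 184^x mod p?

37

Shared key K = 184^17 mod 233.
184^1 ≡ 184 (mod 233)
184^2 = (184^1)^2 ≡ 184^2 = 33856 ≡ 71 (mod 233)
184^4 = (184^2)^2 ≡ 71^2 = 5041 ≡ 148 (mod 233)
184^8 = (184^4)^2 ≡ 148^2 = 21904 ≡ 2 (mod 233)
184^16 = (184^8)^2 ≡ 2^2 = 4 ≡ 4 (mod 233)
184^17 = 184^16 · 184^1 ≡ 4 · 184 ≡ 37 (mod 233).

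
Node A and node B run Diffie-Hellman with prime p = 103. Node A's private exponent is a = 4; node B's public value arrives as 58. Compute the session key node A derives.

Shared key K = 58^4 mod 103.
58^1 ≡ 58 (mod 103)
58^2 = (58^1)^2 ≡ 58^2 = 3364 ≡ 68 (mod 103)
58^4 = (58^2)^2 ≡ 68^2 = 4624 ≡ 92 (mod 103)

92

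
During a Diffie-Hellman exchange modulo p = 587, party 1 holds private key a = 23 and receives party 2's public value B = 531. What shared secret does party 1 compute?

281

Shared key K = 531^23 mod 587.
531^1 ≡ 531 (mod 587)
531^2 = (531^1)^2 ≡ 531^2 = 281961 ≡ 201 (mod 587)
531^4 = (531^2)^2 ≡ 201^2 = 40401 ≡ 485 (mod 587)
531^8 = (531^4)^2 ≡ 485^2 = 235225 ≡ 425 (mod 587)
531^16 = (531^8)^2 ≡ 425^2 = 180625 ≡ 416 (mod 587)
531^23 = 531^16 · 531^4 · 531^2 · 531^1 ≡ 416 · 485 · 201 · 531 ≡ 281 (mod 587).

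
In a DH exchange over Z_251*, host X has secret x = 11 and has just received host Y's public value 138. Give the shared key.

138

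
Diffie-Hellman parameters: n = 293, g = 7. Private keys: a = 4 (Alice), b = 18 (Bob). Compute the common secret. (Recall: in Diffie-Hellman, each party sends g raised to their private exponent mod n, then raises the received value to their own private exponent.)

Alice sends A = g^a mod n = 7^4 mod 293.
7^1 ≡ 7 (mod 293)
7^2 = (7^1)^2 ≡ 7^2 = 49 ≡ 49 (mod 293)
7^4 = (7^2)^2 ≡ 49^2 = 2401 ≡ 57 (mod 293)
So A = 57. Bob then computes K = A^b mod n = 57^18 mod 293.
57^1 ≡ 57 (mod 293)
57^2 = (57^1)^2 ≡ 57^2 = 3249 ≡ 26 (mod 293)
57^4 = (57^2)^2 ≡ 26^2 = 676 ≡ 90 (mod 293)
57^8 = (57^4)^2 ≡ 90^2 = 8100 ≡ 189 (mod 293)
57^16 = (57^8)^2 ≡ 189^2 = 35721 ≡ 268 (mod 293)
57^18 = 57^16 · 57^2 ≡ 268 · 26 ≡ 229 (mod 293).

229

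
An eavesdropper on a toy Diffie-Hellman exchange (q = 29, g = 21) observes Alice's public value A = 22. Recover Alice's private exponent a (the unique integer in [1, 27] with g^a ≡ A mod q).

18

Try successive powers of 21 modulo 29:
21^1 ≡ 21
21^2 ≡ 6
21^3 ≡ 10
21^4 ≡ 7
21^5 ≡ 2
21^6 ≡ 13
21^7 ≡ 12
21^8 ≡ 20
21^9 ≡ 14
21^10 ≡ 4
21^11 ≡ 26
21^12 ≡ 24
21^13 ≡ 11
21^14 ≡ 28
21^15 ≡ 8
21^16 ≡ 23
21^17 ≡ 19
21^18 ≡ 22
Found: a = 18.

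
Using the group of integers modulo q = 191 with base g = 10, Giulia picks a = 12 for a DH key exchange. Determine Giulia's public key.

46

Public value = 10^{12} \pmod{191}.
10^1 ≡ 10 (mod 191)
10^2 = (10^1)^2 ≡ 10^2 = 100 ≡ 100 (mod 191)
10^4 = (10^2)^2 ≡ 100^2 = 10000 ≡ 68 (mod 191)
10^8 = (10^4)^2 ≡ 68^2 = 4624 ≡ 40 (mod 191)
10^12 = 10^8 · 10^4 ≡ 40 · 68 ≡ 46 (mod 191).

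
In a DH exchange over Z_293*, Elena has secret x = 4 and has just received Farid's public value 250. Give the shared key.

77

Shared key K = 250^4 mod 293.
250^1 ≡ 250 (mod 293)
250^2 = (250^1)^2 ≡ 250^2 = 62500 ≡ 91 (mod 293)
250^4 = (250^2)^2 ≡ 91^2 = 8281 ≡ 77 (mod 293)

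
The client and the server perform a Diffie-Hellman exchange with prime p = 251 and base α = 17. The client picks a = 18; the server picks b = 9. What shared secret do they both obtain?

181

The server sends B = α^b mod p = 17^9 mod 251.
17^1 ≡ 17 (mod 251)
17^2 = (17^1)^2 ≡ 17^2 = 289 ≡ 38 (mod 251)
17^4 = (17^2)^2 ≡ 38^2 = 1444 ≡ 189 (mod 251)
17^8 = (17^4)^2 ≡ 189^2 = 35721 ≡ 79 (mod 251)
17^9 = 17^8 · 17^1 ≡ 79 · 17 ≡ 88 (mod 251).
So B = 88. The client then computes K = B^a mod p = 88^18 mod 251.
88^1 ≡ 88 (mod 251)
88^2 = (88^1)^2 ≡ 88^2 = 7744 ≡ 214 (mod 251)
88^4 = (88^2)^2 ≡ 214^2 = 45796 ≡ 114 (mod 251)
88^8 = (88^4)^2 ≡ 114^2 = 12996 ≡ 195 (mod 251)
88^16 = (88^8)^2 ≡ 195^2 = 38025 ≡ 124 (mod 251)
88^18 = 88^16 · 88^2 ≡ 124 · 214 ≡ 181 (mod 251).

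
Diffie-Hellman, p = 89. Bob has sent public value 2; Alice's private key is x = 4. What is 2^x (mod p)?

Shared key K = 2^4 mod 89.
2^1 ≡ 2 (mod 89)
2^2 = (2^1)^2 ≡ 2^2 = 4 ≡ 4 (mod 89)
2^4 = (2^2)^2 ≡ 4^2 = 16 ≡ 16 (mod 89)

16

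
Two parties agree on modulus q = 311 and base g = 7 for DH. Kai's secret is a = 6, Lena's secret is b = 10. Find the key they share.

Lena sends B = g^b mod q = 7^10 mod 311.
7^1 ≡ 7 (mod 311)
7^2 = (7^1)^2 ≡ 7^2 = 49 ≡ 49 (mod 311)
7^4 = (7^2)^2 ≡ 49^2 = 2401 ≡ 224 (mod 311)
7^8 = (7^4)^2 ≡ 224^2 = 50176 ≡ 105 (mod 311)
7^10 = 7^8 · 7^2 ≡ 105 · 49 ≡ 169 (mod 311).
So B = 169. Kai then computes K = B^a mod q = 169^6 mod 311.
169^1 ≡ 169 (mod 311)
169^2 = (169^1)^2 ≡ 169^2 = 28561 ≡ 260 (mod 311)
169^4 = (169^2)^2 ≡ 260^2 = 67600 ≡ 113 (mod 311)
169^6 = 169^4 · 169^2 ≡ 113 · 260 ≡ 146 (mod 311).

146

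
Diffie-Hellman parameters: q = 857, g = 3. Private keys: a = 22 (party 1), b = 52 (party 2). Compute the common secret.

678

Party 1 sends A = g^a mod q = 3^22 mod 857.
3^1 ≡ 3 (mod 857)
3^2 = (3^1)^2 ≡ 3^2 = 9 ≡ 9 (mod 857)
3^4 = (3^2)^2 ≡ 9^2 = 81 ≡ 81 (mod 857)
3^8 = (3^4)^2 ≡ 81^2 = 6561 ≡ 562 (mod 857)
3^16 = (3^8)^2 ≡ 562^2 = 315844 ≡ 468 (mod 857)
3^22 = 3^16 · 3^4 · 3^2 ≡ 468 · 81 · 9 ≡ 86 (mod 857).
So A = 86. Party 2 then computes K = A^b mod q = 86^52 mod 857.
86^1 ≡ 86 (mod 857)
86^2 = (86^1)^2 ≡ 86^2 = 7396 ≡ 540 (mod 857)
86^4 = (86^2)^2 ≡ 540^2 = 291600 ≡ 220 (mod 857)
86^8 = (86^4)^2 ≡ 220^2 = 48400 ≡ 408 (mod 857)
86^16 = (86^8)^2 ≡ 408^2 = 166464 ≡ 206 (mod 857)
86^32 = (86^16)^2 ≡ 206^2 = 42436 ≡ 443 (mod 857)
86^52 = 86^32 · 86^16 · 86^4 ≡ 443 · 206 · 220 ≡ 678 (mod 857).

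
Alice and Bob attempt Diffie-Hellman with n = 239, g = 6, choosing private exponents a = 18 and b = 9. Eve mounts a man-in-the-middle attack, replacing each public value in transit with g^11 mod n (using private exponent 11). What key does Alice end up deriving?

75

Alice receives Eve's public value M = 6^11 mod 239 instead of the honest one.
6^1 ≡ 6 (mod 239)
6^2 = (6^1)^2 ≡ 6^2 = 36 ≡ 36 (mod 239)
6^4 = (6^2)^2 ≡ 36^2 = 1296 ≡ 101 (mod 239)
6^8 = (6^4)^2 ≡ 101^2 = 10201 ≡ 163 (mod 239)
6^11 = 6^8 · 6^2 · 6^1 ≡ 163 · 36 · 6 ≡ 75 (mod 239).
So M = 75. Alice computes K = M^18 mod 239.
75^1 ≡ 75 (mod 239)
75^2 = (75^1)^2 ≡ 75^2 = 5625 ≡ 128 (mod 239)
75^4 = (75^2)^2 ≡ 128^2 = 16384 ≡ 132 (mod 239)
75^8 = (75^4)^2 ≡ 132^2 = 17424 ≡ 216 (mod 239)
75^16 = (75^8)^2 ≡ 216^2 = 46656 ≡ 51 (mod 239)
75^18 = 75^16 · 75^2 ≡ 51 · 128 ≡ 75 (mod 239).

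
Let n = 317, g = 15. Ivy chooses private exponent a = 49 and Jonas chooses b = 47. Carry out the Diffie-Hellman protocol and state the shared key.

110

Ivy sends A = g^a mod n = 15^49 mod 317.
15^1 ≡ 15 (mod 317)
15^2 = (15^1)^2 ≡ 15^2 = 225 ≡ 225 (mod 317)
15^4 = (15^2)^2 ≡ 225^2 = 50625 ≡ 222 (mod 317)
15^8 = (15^4)^2 ≡ 222^2 = 49284 ≡ 149 (mod 317)
15^16 = (15^8)^2 ≡ 149^2 = 22201 ≡ 11 (mod 317)
15^32 = (15^16)^2 ≡ 11^2 = 121 ≡ 121 (mod 317)
15^49 = 15^32 · 15^16 · 15^1 ≡ 121 · 11 · 15 ≡ 311 (mod 317).
So A = 311. Jonas then computes K = A^b mod n = 311^47 mod 317.
311^1 ≡ 311 (mod 317)
311^2 = (311^1)^2 ≡ 311^2 = 96721 ≡ 36 (mod 317)
311^4 = (311^2)^2 ≡ 36^2 = 1296 ≡ 28 (mod 317)
311^8 = (311^4)^2 ≡ 28^2 = 784 ≡ 150 (mod 317)
311^16 = (311^8)^2 ≡ 150^2 = 22500 ≡ 310 (mod 317)
311^32 = (311^16)^2 ≡ 310^2 = 96100 ≡ 49 (mod 317)
311^47 = 311^32 · 311^8 · 311^4 · 311^2 · 311^1 ≡ 49 · 150 · 28 · 36 · 311 ≡ 110 (mod 317).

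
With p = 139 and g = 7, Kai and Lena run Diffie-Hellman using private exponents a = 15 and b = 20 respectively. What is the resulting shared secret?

116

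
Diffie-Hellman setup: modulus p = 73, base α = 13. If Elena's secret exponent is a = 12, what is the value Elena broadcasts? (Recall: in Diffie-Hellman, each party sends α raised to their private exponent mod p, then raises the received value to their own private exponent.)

65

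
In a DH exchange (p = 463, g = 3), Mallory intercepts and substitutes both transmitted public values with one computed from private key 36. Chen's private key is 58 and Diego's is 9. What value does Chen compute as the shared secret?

226

Chen receives Mallory's public value M = 3^36 mod 463 instead of the honest one.
3^1 ≡ 3 (mod 463)
3^2 = (3^1)^2 ≡ 3^2 = 9 ≡ 9 (mod 463)
3^4 = (3^2)^2 ≡ 9^2 = 81 ≡ 81 (mod 463)
3^8 = (3^4)^2 ≡ 81^2 = 6561 ≡ 79 (mod 463)
3^16 = (3^8)^2 ≡ 79^2 = 6241 ≡ 222 (mod 463)
3^32 = (3^16)^2 ≡ 222^2 = 49284 ≡ 206 (mod 463)
3^36 = 3^32 · 3^4 ≡ 206 · 81 ≡ 18 (mod 463).
So M = 18. Chen computes K = M^58 mod 463.
18^1 ≡ 18 (mod 463)
18^2 = (18^1)^2 ≡ 18^2 = 324 ≡ 324 (mod 463)
18^4 = (18^2)^2 ≡ 324^2 = 104976 ≡ 338 (mod 463)
18^8 = (18^4)^2 ≡ 338^2 = 114244 ≡ 346 (mod 463)
18^16 = (18^8)^2 ≡ 346^2 = 119716 ≡ 262 (mod 463)
18^32 = (18^16)^2 ≡ 262^2 = 68644 ≡ 120 (mod 463)
18^58 = 18^32 · 18^16 · 18^8 · 18^2 ≡ 120 · 262 · 346 · 324 ≡ 226 (mod 463).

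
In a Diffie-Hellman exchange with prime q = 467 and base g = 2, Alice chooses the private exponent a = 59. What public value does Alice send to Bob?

Public value = 2^59 mod 467.
2^1 ≡ 2 (mod 467)
2^2 = (2^1)^2 ≡ 2^2 = 4 ≡ 4 (mod 467)
2^4 = (2^2)^2 ≡ 4^2 = 16 ≡ 16 (mod 467)
2^8 = (2^4)^2 ≡ 16^2 = 256 ≡ 256 (mod 467)
2^16 = (2^8)^2 ≡ 256^2 = 65536 ≡ 156 (mod 467)
2^32 = (2^16)^2 ≡ 156^2 = 24336 ≡ 52 (mod 467)
2^59 = 2^32 · 2^16 · 2^8 · 2^2 · 2^1 ≡ 52 · 156 · 256 · 4 · 2 ≡ 318 (mod 467).

318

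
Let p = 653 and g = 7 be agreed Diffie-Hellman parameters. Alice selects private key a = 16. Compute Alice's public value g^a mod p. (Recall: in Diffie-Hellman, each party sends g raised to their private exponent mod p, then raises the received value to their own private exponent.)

Public value = 7^16 mod 653.
7^1 ≡ 7 (mod 653)
7^2 = (7^1)^2 ≡ 7^2 = 49 ≡ 49 (mod 653)
7^4 = (7^2)^2 ≡ 49^2 = 2401 ≡ 442 (mod 653)
7^8 = (7^4)^2 ≡ 442^2 = 195364 ≡ 117 (mod 653)
7^16 = (7^8)^2 ≡ 117^2 = 13689 ≡ 629 (mod 653)

629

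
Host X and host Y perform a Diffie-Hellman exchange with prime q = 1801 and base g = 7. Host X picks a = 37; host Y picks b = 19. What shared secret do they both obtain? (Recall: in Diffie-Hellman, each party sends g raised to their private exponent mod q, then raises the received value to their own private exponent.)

14

Host Y sends B = g^b mod q = 7^19 mod 1801.
7^1 ≡ 7 (mod 1801)
7^2 = (7^1)^2 ≡ 7^2 = 49 ≡ 49 (mod 1801)
7^4 = (7^2)^2 ≡ 49^2 = 2401 ≡ 600 (mod 1801)
7^8 = (7^4)^2 ≡ 600^2 = 360000 ≡ 1601 (mod 1801)
7^16 = (7^8)^2 ≡ 1601^2 = 2563201 ≡ 378 (mod 1801)
7^19 = 7^16 · 7^2 · 7^1 ≡ 378 · 49 · 7 ≡ 1783 (mod 1801).
So B = 1783. Host X then computes K = B^a mod q = 1783^37 mod 1801.
1783^1 ≡ 1783 (mod 1801)
1783^2 = (1783^1)^2 ≡ 1783^2 = 3179089 ≡ 324 (mod 1801)
1783^4 = (1783^2)^2 ≡ 324^2 = 104976 ≡ 518 (mod 1801)
1783^8 = (1783^4)^2 ≡ 518^2 = 268324 ≡ 1776 (mod 1801)
1783^16 = (1783^8)^2 ≡ 1776^2 = 3154176 ≡ 625 (mod 1801)
1783^32 = (1783^16)^2 ≡ 625^2 = 390625 ≡ 1609 (mod 1801)
1783^37 = 1783^32 · 1783^4 · 1783^1 ≡ 1609 · 518 · 1783 ≡ 14 (mod 1801).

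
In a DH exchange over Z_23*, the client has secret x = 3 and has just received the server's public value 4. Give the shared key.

Shared key K = 4^3 mod 23.
4^1 ≡ 4 (mod 23)
4^2 = (4^1)^2 ≡ 4^2 = 16 ≡ 16 (mod 23)
4^3 = 4^2 · 4^1 ≡ 16 · 4 ≡ 18 (mod 23).

18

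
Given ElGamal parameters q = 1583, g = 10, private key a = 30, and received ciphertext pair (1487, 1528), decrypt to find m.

1448

Shared mask s = c₁^a mod q = 1487^30 mod 1583.
1487^1 ≡ 1487 (mod 1583)
1487^2 = (1487^1)^2 ≡ 1487^2 = 2211169 ≡ 1301 (mod 1583)
1487^4 = (1487^2)^2 ≡ 1301^2 = 1692601 ≡ 374 (mod 1583)
1487^8 = (1487^4)^2 ≡ 374^2 = 139876 ≡ 572 (mod 1583)
1487^16 = (1487^8)^2 ≡ 572^2 = 327184 ≡ 1086 (mod 1583)
1487^30 = 1487^16 · 1487^8 · 1487^4 · 1487^2 ≡ 1086 · 572 · 374 · 1301 ≡ 1173 (mod 1583).
So s = 1173; s⁻¹ ≡ 722 (mod 1583).
m = c₂ · s⁻¹ mod 1583 = 1528 · 722 mod 1583 = 1448.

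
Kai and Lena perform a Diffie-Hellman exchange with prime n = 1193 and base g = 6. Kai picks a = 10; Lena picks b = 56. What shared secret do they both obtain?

234

Lena sends B = g^b mod n = 6^56 mod 1193.
6^1 ≡ 6 (mod 1193)
6^2 = (6^1)^2 ≡ 6^2 = 36 ≡ 36 (mod 1193)
6^4 = (6^2)^2 ≡ 36^2 = 1296 ≡ 103 (mod 1193)
6^8 = (6^4)^2 ≡ 103^2 = 10609 ≡ 1065 (mod 1193)
6^16 = (6^8)^2 ≡ 1065^2 = 1134225 ≡ 875 (mod 1193)
6^32 = (6^16)^2 ≡ 875^2 = 765625 ≡ 912 (mod 1193)
6^56 = 6^32 · 6^16 · 6^8 ≡ 912 · 875 · 1065 ≡ 660 (mod 1193).
So B = 660. Kai then computes K = B^a mod n = 660^10 mod 1193.
660^1 ≡ 660 (mod 1193)
660^2 = (660^1)^2 ≡ 660^2 = 435600 ≡ 155 (mod 1193)
660^4 = (660^2)^2 ≡ 155^2 = 24025 ≡ 165 (mod 1193)
660^8 = (660^4)^2 ≡ 165^2 = 27225 ≡ 979 (mod 1193)
660^10 = 660^8 · 660^2 ≡ 979 · 155 ≡ 234 (mod 1193).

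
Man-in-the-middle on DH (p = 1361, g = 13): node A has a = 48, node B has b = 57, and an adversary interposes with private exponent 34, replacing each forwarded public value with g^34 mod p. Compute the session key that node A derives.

969

Node A receives an adversary's public value M = 13^34 mod 1361 instead of the honest one.
13^1 ≡ 13 (mod 1361)
13^2 = (13^1)^2 ≡ 13^2 = 169 ≡ 169 (mod 1361)
13^4 = (13^2)^2 ≡ 169^2 = 28561 ≡ 1341 (mod 1361)
13^8 = (13^4)^2 ≡ 1341^2 = 1798281 ≡ 400 (mod 1361)
13^16 = (13^8)^2 ≡ 400^2 = 160000 ≡ 763 (mod 1361)
13^32 = (13^16)^2 ≡ 763^2 = 582169 ≡ 1022 (mod 1361)
13^34 = 13^32 · 13^2 ≡ 1022 · 169 ≡ 1232 (mod 1361).
So M = 1232. Node A computes K = M^48 mod 1361.
1232^1 ≡ 1232 (mod 1361)
1232^2 = (1232^1)^2 ≡ 1232^2 = 1517824 ≡ 309 (mod 1361)
1232^4 = (1232^2)^2 ≡ 309^2 = 95481 ≡ 211 (mod 1361)
1232^8 = (1232^4)^2 ≡ 211^2 = 44521 ≡ 969 (mod 1361)
1232^16 = (1232^8)^2 ≡ 969^2 = 938961 ≡ 1232 (mod 1361)
1232^32 = (1232^16)^2 ≡ 1232^2 = 1517824 ≡ 309 (mod 1361)
1232^48 = 1232^32 · 1232^16 ≡ 309 · 1232 ≡ 969 (mod 1361).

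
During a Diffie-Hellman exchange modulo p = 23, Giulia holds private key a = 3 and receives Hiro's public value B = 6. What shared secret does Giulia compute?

9

Shared key K = 6^3 mod 23.
6^1 ≡ 6 (mod 23)
6^2 = (6^1)^2 ≡ 6^2 = 36 ≡ 13 (mod 23)
6^3 = 6^2 · 6^1 ≡ 13 · 6 ≡ 9 (mod 23).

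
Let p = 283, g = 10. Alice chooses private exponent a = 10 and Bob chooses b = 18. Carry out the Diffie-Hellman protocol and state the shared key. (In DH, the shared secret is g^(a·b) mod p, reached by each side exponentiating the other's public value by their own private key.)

Bob sends B = g^b mod p = 10^18 mod 283.
10^1 ≡ 10 (mod 283)
10^2 = (10^1)^2 ≡ 10^2 = 100 ≡ 100 (mod 283)
10^4 = (10^2)^2 ≡ 100^2 = 10000 ≡ 95 (mod 283)
10^8 = (10^4)^2 ≡ 95^2 = 9025 ≡ 252 (mod 283)
10^16 = (10^8)^2 ≡ 252^2 = 63504 ≡ 112 (mod 283)
10^18 = 10^16 · 10^2 ≡ 112 · 100 ≡ 163 (mod 283).
So B = 163. Alice then computes K = B^a mod p = 163^10 mod 283.
163^1 ≡ 163 (mod 283)
163^2 = (163^1)^2 ≡ 163^2 = 26569 ≡ 250 (mod 283)
163^4 = (163^2)^2 ≡ 250^2 = 62500 ≡ 240 (mod 283)
163^8 = (163^4)^2 ≡ 240^2 = 57600 ≡ 151 (mod 283)
163^10 = 163^8 · 163^2 ≡ 151 · 250 ≡ 111 (mod 283).

111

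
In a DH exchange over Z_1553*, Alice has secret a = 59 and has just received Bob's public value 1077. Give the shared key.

206

Shared key K = 1077^59 mod 1553.
1077^1 ≡ 1077 (mod 1553)
1077^2 = (1077^1)^2 ≡ 1077^2 = 1159929 ≡ 1391 (mod 1553)
1077^4 = (1077^2)^2 ≡ 1391^2 = 1934881 ≡ 1396 (mod 1553)
1077^8 = (1077^4)^2 ≡ 1396^2 = 1948816 ≡ 1354 (mod 1553)
1077^16 = (1077^8)^2 ≡ 1354^2 = 1833316 ≡ 776 (mod 1553)
1077^32 = (1077^16)^2 ≡ 776^2 = 602176 ≡ 1165 (mod 1553)
1077^59 = 1077^32 · 1077^16 · 1077^8 · 1077^2 · 1077^1 ≡ 1165 · 776 · 1354 · 1391 · 1077 ≡ 206 (mod 1553).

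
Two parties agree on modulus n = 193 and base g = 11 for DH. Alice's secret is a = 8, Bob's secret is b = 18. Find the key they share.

112

Alice sends A = g^a mod n = 11^8 mod 193.
11^1 ≡ 11 (mod 193)
11^2 = (11^1)^2 ≡ 11^2 = 121 ≡ 121 (mod 193)
11^4 = (11^2)^2 ≡ 121^2 = 14641 ≡ 166 (mod 193)
11^8 = (11^4)^2 ≡ 166^2 = 27556 ≡ 150 (mod 193)
So A = 150. Bob then computes K = A^b mod n = 150^18 mod 193.
150^1 ≡ 150 (mod 193)
150^2 = (150^1)^2 ≡ 150^2 = 22500 ≡ 112 (mod 193)
150^4 = (150^2)^2 ≡ 112^2 = 12544 ≡ 192 (mod 193)
150^8 = (150^4)^2 ≡ 192^2 = 36864 ≡ 1 (mod 193)
150^16 = (150^8)^2 ≡ 1^2 = 1 ≡ 1 (mod 193)
150^18 = 150^16 · 150^2 ≡ 1 · 112 ≡ 112 (mod 193).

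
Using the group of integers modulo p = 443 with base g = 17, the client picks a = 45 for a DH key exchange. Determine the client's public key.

148

Public value = 17^45 mod 443.
17^1 ≡ 17 (mod 443)
17^2 = (17^1)^2 ≡ 17^2 = 289 ≡ 289 (mod 443)
17^4 = (17^2)^2 ≡ 289^2 = 83521 ≡ 237 (mod 443)
17^8 = (17^4)^2 ≡ 237^2 = 56169 ≡ 351 (mod 443)
17^16 = (17^8)^2 ≡ 351^2 = 123201 ≡ 47 (mod 443)
17^32 = (17^16)^2 ≡ 47^2 = 2209 ≡ 437 (mod 443)
17^45 = 17^32 · 17^8 · 17^4 · 17^1 ≡ 437 · 351 · 237 · 17 ≡ 148 (mod 443).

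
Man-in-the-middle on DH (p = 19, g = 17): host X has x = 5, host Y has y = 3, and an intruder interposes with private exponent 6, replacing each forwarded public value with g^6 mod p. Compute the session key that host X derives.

11

Host X receives an intruder's public value M = 17^6 mod 19 instead of the honest one.
17^1 ≡ 17 (mod 19)
17^2 = (17^1)^2 ≡ 17^2 = 289 ≡ 4 (mod 19)
17^4 = (17^2)^2 ≡ 4^2 = 16 ≡ 16 (mod 19)
17^6 = 17^4 · 17^2 ≡ 16 · 4 ≡ 7 (mod 19).
So M = 7. Host X computes K = M^5 mod 19.
7^1 ≡ 7 (mod 19)
7^2 = (7^1)^2 ≡ 7^2 = 49 ≡ 11 (mod 19)
7^4 = (7^2)^2 ≡ 11^2 = 121 ≡ 7 (mod 19)
7^5 = 7^4 · 7^1 ≡ 7 · 7 ≡ 11 (mod 19).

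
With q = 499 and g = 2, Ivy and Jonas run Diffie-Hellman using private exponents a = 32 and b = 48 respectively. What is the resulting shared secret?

Ivy sends A = g^a mod q = 2^32 mod 499.
2^1 ≡ 2 (mod 499)
2^2 = (2^1)^2 ≡ 2^2 = 4 ≡ 4 (mod 499)
2^4 = (2^2)^2 ≡ 4^2 = 16 ≡ 16 (mod 499)
2^8 = (2^4)^2 ≡ 16^2 = 256 ≡ 256 (mod 499)
2^16 = (2^8)^2 ≡ 256^2 = 65536 ≡ 167 (mod 499)
2^32 = (2^16)^2 ≡ 167^2 = 27889 ≡ 444 (mod 499)
So A = 444. Jonas then computes K = A^b mod q = 444^48 mod 499.
444^1 ≡ 444 (mod 499)
444^2 = (444^1)^2 ≡ 444^2 = 197136 ≡ 31 (mod 499)
444^4 = (444^2)^2 ≡ 31^2 = 961 ≡ 462 (mod 499)
444^8 = (444^4)^2 ≡ 462^2 = 213444 ≡ 371 (mod 499)
444^16 = (444^8)^2 ≡ 371^2 = 137641 ≡ 416 (mod 499)
444^32 = (444^16)^2 ≡ 416^2 = 173056 ≡ 402 (mod 499)
444^48 = 444^32 · 444^16 ≡ 402 · 416 ≡ 67 (mod 499).

67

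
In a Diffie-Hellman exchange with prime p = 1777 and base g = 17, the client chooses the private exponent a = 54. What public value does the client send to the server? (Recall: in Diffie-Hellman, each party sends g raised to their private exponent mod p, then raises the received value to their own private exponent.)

Public value = 17^54 mod 1777.
17^1 ≡ 17 (mod 1777)
17^2 = (17^1)^2 ≡ 17^2 = 289 ≡ 289 (mod 1777)
17^4 = (17^2)^2 ≡ 289^2 = 83521 ≡ 2 (mod 1777)
17^8 = (17^4)^2 ≡ 2^2 = 4 ≡ 4 (mod 1777)
17^16 = (17^8)^2 ≡ 4^2 = 16 ≡ 16 (mod 1777)
17^32 = (17^16)^2 ≡ 16^2 = 256 ≡ 256 (mod 1777)
17^54 = 17^32 · 17^16 · 17^4 · 17^2 ≡ 256 · 16 · 2 · 289 ≡ 524 (mod 1777).

524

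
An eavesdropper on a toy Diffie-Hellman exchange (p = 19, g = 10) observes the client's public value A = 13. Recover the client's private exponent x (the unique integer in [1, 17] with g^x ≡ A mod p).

Try successive powers of 10 modulo 19:
10^1 ≡ 10
10^2 ≡ 5
10^3 ≡ 12
10^4 ≡ 6
10^5 ≡ 3
10^6 ≡ 11
10^7 ≡ 15
10^8 ≡ 17
10^9 ≡ 18
10^10 ≡ 9
10^11 ≡ 14
10^12 ≡ 7
10^13 ≡ 13
Found: x = 13.

13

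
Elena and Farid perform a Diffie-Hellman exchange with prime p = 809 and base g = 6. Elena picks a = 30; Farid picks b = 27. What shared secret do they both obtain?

36

Elena sends A = g^a mod p = 6^30 mod 809.
6^1 ≡ 6 (mod 809)
6^2 = (6^1)^2 ≡ 6^2 = 36 ≡ 36 (mod 809)
6^4 = (6^2)^2 ≡ 36^2 = 1296 ≡ 487 (mod 809)
6^8 = (6^4)^2 ≡ 487^2 = 237169 ≡ 132 (mod 809)
6^16 = (6^8)^2 ≡ 132^2 = 17424 ≡ 435 (mod 809)
6^30 = 6^16 · 6^8 · 6^4 · 6^2 ≡ 435 · 132 · 487 · 36 ≡ 200 (mod 809).
So A = 200. Farid then computes K = A^b mod p = 200^27 mod 809.
200^1 ≡ 200 (mod 809)
200^2 = (200^1)^2 ≡ 200^2 = 40000 ≡ 359 (mod 809)
200^4 = (200^2)^2 ≡ 359^2 = 128881 ≡ 250 (mod 809)
200^8 = (200^4)^2 ≡ 250^2 = 62500 ≡ 207 (mod 809)
200^16 = (200^8)^2 ≡ 207^2 = 42849 ≡ 781 (mod 809)
200^27 = 200^16 · 200^8 · 200^2 · 200^1 ≡ 781 · 207 · 359 · 200 ≡ 36 (mod 809).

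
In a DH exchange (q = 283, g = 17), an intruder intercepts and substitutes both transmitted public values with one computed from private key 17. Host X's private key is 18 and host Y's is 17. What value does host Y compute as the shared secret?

Host Y receives an intruder's public value M = 17^17 mod 283 instead of the honest one.
17^1 ≡ 17 (mod 283)
17^2 = (17^1)^2 ≡ 17^2 = 289 ≡ 6 (mod 283)
17^4 = (17^2)^2 ≡ 6^2 = 36 ≡ 36 (mod 283)
17^8 = (17^4)^2 ≡ 36^2 = 1296 ≡ 164 (mod 283)
17^16 = (17^8)^2 ≡ 164^2 = 26896 ≡ 11 (mod 283)
17^17 = 17^16 · 17^1 ≡ 11 · 17 ≡ 187 (mod 283).
So M = 187. Host Y computes K = M^17 mod 283.
187^1 ≡ 187 (mod 283)
187^2 = (187^1)^2 ≡ 187^2 = 34969 ≡ 160 (mod 283)
187^4 = (187^2)^2 ≡ 160^2 = 25600 ≡ 130 (mod 283)
187^8 = (187^4)^2 ≡ 130^2 = 16900 ≡ 203 (mod 283)
187^16 = (187^8)^2 ≡ 203^2 = 41209 ≡ 174 (mod 283)
187^17 = 187^16 · 187^1 ≡ 174 · 187 ≡ 276 (mod 283).

276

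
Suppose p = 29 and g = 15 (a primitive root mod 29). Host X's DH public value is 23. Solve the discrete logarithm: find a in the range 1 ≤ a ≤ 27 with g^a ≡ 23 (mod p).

Try successive powers of 15 modulo 29:
15^1 ≡ 15
15^2 ≡ 22
15^3 ≡ 11
15^4 ≡ 20
15^5 ≡ 10
15^6 ≡ 5
15^7 ≡ 17
15^8 ≡ 23
Found: a = 8.

8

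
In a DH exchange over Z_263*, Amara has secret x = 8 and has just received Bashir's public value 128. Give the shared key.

173

Shared key K = 128^8 mod 263.
128^1 ≡ 128 (mod 263)
128^2 = (128^1)^2 ≡ 128^2 = 16384 ≡ 78 (mod 263)
128^4 = (128^2)^2 ≡ 78^2 = 6084 ≡ 35 (mod 263)
128^8 = (128^4)^2 ≡ 35^2 = 1225 ≡ 173 (mod 263)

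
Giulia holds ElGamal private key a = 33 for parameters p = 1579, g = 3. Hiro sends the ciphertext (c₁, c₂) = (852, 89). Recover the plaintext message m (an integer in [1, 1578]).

Shared mask s = c₁^a mod p = 852^33 mod 1579.
852^1 ≡ 852 (mod 1579)
852^2 = (852^1)^2 ≡ 852^2 = 725904 ≡ 1143 (mod 1579)
852^4 = (852^2)^2 ≡ 1143^2 = 1306449 ≡ 616 (mod 1579)
852^8 = (852^4)^2 ≡ 616^2 = 379456 ≡ 496 (mod 1579)
852^16 = (852^8)^2 ≡ 496^2 = 246016 ≡ 1271 (mod 1579)
852^32 = (852^16)^2 ≡ 1271^2 = 1615441 ≡ 124 (mod 1579)
852^33 = 852^32 · 852^1 ≡ 124 · 852 ≡ 1434 (mod 1579).
So s = 1434; s⁻¹ ≡ 98 (mod 1579).
m = c₂ · s⁻¹ mod 1579 = 89 · 98 mod 1579 = 827.

827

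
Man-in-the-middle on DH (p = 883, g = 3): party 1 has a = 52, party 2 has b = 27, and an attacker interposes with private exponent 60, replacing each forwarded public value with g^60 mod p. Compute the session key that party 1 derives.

Party 1 receives an attacker's public value M = 3^60 mod 883 instead of the honest one.
3^1 ≡ 3 (mod 883)
3^2 = (3^1)^2 ≡ 3^2 = 9 ≡ 9 (mod 883)
3^4 = (3^2)^2 ≡ 9^2 = 81 ≡ 81 (mod 883)
3^8 = (3^4)^2 ≡ 81^2 = 6561 ≡ 380 (mod 883)
3^16 = (3^8)^2 ≡ 380^2 = 144400 ≡ 471 (mod 883)
3^32 = (3^16)^2 ≡ 471^2 = 221841 ≡ 208 (mod 883)
3^60 = 3^32 · 3^16 · 3^8 · 3^4 ≡ 208 · 471 · 380 · 81 ≡ 327 (mod 883).
So M = 327. Party 1 computes K = M^52 mod 883.
327^1 ≡ 327 (mod 883)
327^2 = (327^1)^2 ≡ 327^2 = 106929 ≡ 86 (mod 883)
327^4 = (327^2)^2 ≡ 86^2 = 7396 ≡ 332 (mod 883)
327^8 = (327^4)^2 ≡ 332^2 = 110224 ≡ 732 (mod 883)
327^16 = (327^8)^2 ≡ 732^2 = 535824 ≡ 726 (mod 883)
327^32 = (327^16)^2 ≡ 726^2 = 527076 ≡ 808 (mod 883)
327^52 = 327^32 · 327^16 · 327^4 ≡ 808 · 726 · 332 ≡ 259 (mod 883).

259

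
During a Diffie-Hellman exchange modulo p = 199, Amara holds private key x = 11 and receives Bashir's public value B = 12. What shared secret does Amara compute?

Shared key K = 12^11 mod 199.
12^1 ≡ 12 (mod 199)
12^2 = (12^1)^2 ≡ 12^2 = 144 ≡ 144 (mod 199)
12^4 = (12^2)^2 ≡ 144^2 = 20736 ≡ 40 (mod 199)
12^8 = (12^4)^2 ≡ 40^2 = 1600 ≡ 8 (mod 199)
12^11 = 12^8 · 12^2 · 12^1 ≡ 8 · 144 · 12 ≡ 93 (mod 199).

93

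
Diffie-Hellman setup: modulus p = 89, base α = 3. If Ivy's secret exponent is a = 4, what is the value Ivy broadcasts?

Public value = 3^4 (mod 89).
3^1 ≡ 3 (mod 89)
3^2 = (3^1)^2 ≡ 3^2 = 9 ≡ 9 (mod 89)
3^4 = (3^2)^2 ≡ 9^2 = 81 ≡ 81 (mod 89)

81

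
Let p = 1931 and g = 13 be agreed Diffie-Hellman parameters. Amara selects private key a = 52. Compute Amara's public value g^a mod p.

811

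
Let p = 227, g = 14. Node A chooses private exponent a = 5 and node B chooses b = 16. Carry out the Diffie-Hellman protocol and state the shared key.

129

Node A sends A = g^a mod p = 14^5 mod 227.
14^1 ≡ 14 (mod 227)
14^2 = (14^1)^2 ≡ 14^2 = 196 ≡ 196 (mod 227)
14^4 = (14^2)^2 ≡ 196^2 = 38416 ≡ 53 (mod 227)
14^5 = 14^4 · 14^1 ≡ 53 · 14 ≡ 61 (mod 227).
So A = 61. Node B then computes K = A^b mod p = 61^16 mod 227.
61^1 ≡ 61 (mod 227)
61^2 = (61^1)^2 ≡ 61^2 = 3721 ≡ 89 (mod 227)
61^4 = (61^2)^2 ≡ 89^2 = 7921 ≡ 203 (mod 227)
61^8 = (61^4)^2 ≡ 203^2 = 41209 ≡ 122 (mod 227)
61^16 = (61^8)^2 ≡ 122^2 = 14884 ≡ 129 (mod 227)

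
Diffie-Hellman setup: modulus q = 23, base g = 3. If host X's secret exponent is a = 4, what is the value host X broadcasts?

12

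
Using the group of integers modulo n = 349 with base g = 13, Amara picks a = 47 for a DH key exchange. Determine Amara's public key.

209

Public value = 13^47 mod 349.
13^1 ≡ 13 (mod 349)
13^2 = (13^1)^2 ≡ 13^2 = 169 ≡ 169 (mod 349)
13^4 = (13^2)^2 ≡ 169^2 = 28561 ≡ 292 (mod 349)
13^8 = (13^4)^2 ≡ 292^2 = 85264 ≡ 108 (mod 349)
13^16 = (13^8)^2 ≡ 108^2 = 11664 ≡ 147 (mod 349)
13^32 = (13^16)^2 ≡ 147^2 = 21609 ≡ 320 (mod 349)
13^47 = 13^32 · 13^8 · 13^4 · 13^2 · 13^1 ≡ 320 · 108 · 292 · 169 · 13 ≡ 209 (mod 349).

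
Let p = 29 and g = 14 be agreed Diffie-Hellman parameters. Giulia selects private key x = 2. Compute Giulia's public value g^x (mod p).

22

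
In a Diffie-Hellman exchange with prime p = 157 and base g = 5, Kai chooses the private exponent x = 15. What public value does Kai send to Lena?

79

Public value = 5^15 mod 157.
5^1 ≡ 5 (mod 157)
5^2 = (5^1)^2 ≡ 5^2 = 25 ≡ 25 (mod 157)
5^4 = (5^2)^2 ≡ 25^2 = 625 ≡ 154 (mod 157)
5^8 = (5^4)^2 ≡ 154^2 = 23716 ≡ 9 (mod 157)
5^15 = 5^8 · 5^4 · 5^2 · 5^1 ≡ 9 · 154 · 25 · 5 ≡ 79 (mod 157).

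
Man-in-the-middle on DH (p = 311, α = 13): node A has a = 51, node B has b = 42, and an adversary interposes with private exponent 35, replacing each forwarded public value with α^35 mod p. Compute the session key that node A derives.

243

Node A receives an adversary's public value M = 13^35 mod 311 instead of the honest one.
13^1 ≡ 13 (mod 311)
13^2 = (13^1)^2 ≡ 13^2 = 169 ≡ 169 (mod 311)
13^4 = (13^2)^2 ≡ 169^2 = 28561 ≡ 260 (mod 311)
13^8 = (13^4)^2 ≡ 260^2 = 67600 ≡ 113 (mod 311)
13^16 = (13^8)^2 ≡ 113^2 = 12769 ≡ 18 (mod 311)
13^32 = (13^16)^2 ≡ 18^2 = 324 ≡ 13 (mod 311)
13^35 = 13^32 · 13^2 · 13^1 ≡ 13 · 169 · 13 ≡ 260 (mod 311).
So M = 260. Node A computes K = M^51 mod 311.
260^1 ≡ 260 (mod 311)
260^2 = (260^1)^2 ≡ 260^2 = 67600 ≡ 113 (mod 311)
260^4 = (260^2)^2 ≡ 113^2 = 12769 ≡ 18 (mod 311)
260^8 = (260^4)^2 ≡ 18^2 = 324 ≡ 13 (mod 311)
260^16 = (260^8)^2 ≡ 13^2 = 169 ≡ 169 (mod 311)
260^32 = (260^16)^2 ≡ 169^2 = 28561 ≡ 260 (mod 311)
260^51 = 260^32 · 260^16 · 260^2 · 260^1 ≡ 260 · 169 · 113 · 260 ≡ 243 (mod 311).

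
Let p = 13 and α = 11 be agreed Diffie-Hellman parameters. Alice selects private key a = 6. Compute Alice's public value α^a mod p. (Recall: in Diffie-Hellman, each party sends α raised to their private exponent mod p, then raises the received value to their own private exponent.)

12

Public value = 11^6 mod 13.
11^1 ≡ 11 (mod 13)
11^2 = (11^1)^2 ≡ 11^2 = 121 ≡ 4 (mod 13)
11^4 = (11^2)^2 ≡ 4^2 = 16 ≡ 3 (mod 13)
11^6 = 11^4 · 11^2 ≡ 3 · 4 ≡ 12 (mod 13).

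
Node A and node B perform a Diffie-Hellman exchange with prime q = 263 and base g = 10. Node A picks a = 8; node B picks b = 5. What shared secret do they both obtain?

Node A sends A = g^a mod q = 10^8 mod 263.
10^1 ≡ 10 (mod 263)
10^2 = (10^1)^2 ≡ 10^2 = 100 ≡ 100 (mod 263)
10^4 = (10^2)^2 ≡ 100^2 = 10000 ≡ 6 (mod 263)
10^8 = (10^4)^2 ≡ 6^2 = 36 ≡ 36 (mod 263)
So A = 36. Node B then computes K = A^b mod q = 36^5 mod 263.
36^1 ≡ 36 (mod 263)
36^2 = (36^1)^2 ≡ 36^2 = 1296 ≡ 244 (mod 263)
36^4 = (36^2)^2 ≡ 244^2 = 59536 ≡ 98 (mod 263)
36^5 = 36^4 · 36^1 ≡ 98 · 36 ≡ 109 (mod 263).

109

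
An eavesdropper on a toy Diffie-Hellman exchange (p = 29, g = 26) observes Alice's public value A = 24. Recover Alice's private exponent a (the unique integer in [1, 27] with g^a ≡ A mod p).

24

Try successive powers of 26 modulo 29:
26^1 ≡ 26
26^2 ≡ 9
26^3 ≡ 2
26^4 ≡ 23
26^5 ≡ 18
26^6 ≡ 4
26^7 ≡ 17
26^8 ≡ 7
26^9 ≡ 8
26^10 ≡ 5
26^11 ≡ 14
26^12 ≡ 16
26^13 ≡ 10
26^14 ≡ 28
26^15 ≡ 3
26^16 ≡ 20
26^17 ≡ 27
26^18 ≡ 6
26^19 ≡ 11
26^20 ≡ 25
26^21 ≡ 12
26^22 ≡ 22
26^23 ≡ 21
26^24 ≡ 24
Found: a = 24.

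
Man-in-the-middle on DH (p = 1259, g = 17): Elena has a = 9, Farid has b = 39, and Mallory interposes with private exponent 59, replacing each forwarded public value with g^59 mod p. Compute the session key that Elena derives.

305

Elena receives Mallory's public value M = 17^59 mod 1259 instead of the honest one.
17^1 ≡ 17 (mod 1259)
17^2 = (17^1)^2 ≡ 17^2 = 289 ≡ 289 (mod 1259)
17^4 = (17^2)^2 ≡ 289^2 = 83521 ≡ 427 (mod 1259)
17^8 = (17^4)^2 ≡ 427^2 = 182329 ≡ 1033 (mod 1259)
17^16 = (17^8)^2 ≡ 1033^2 = 1067089 ≡ 716 (mod 1259)
17^32 = (17^16)^2 ≡ 716^2 = 512656 ≡ 243 (mod 1259)
17^59 = 17^32 · 17^16 · 17^8 · 17^2 · 17^1 ≡ 243 · 716 · 1033 · 289 · 17 ≡ 679 (mod 1259).
So M = 679. Elena computes K = M^9 mod 1259.
679^1 ≡ 679 (mod 1259)
679^2 = (679^1)^2 ≡ 679^2 = 461041 ≡ 247 (mod 1259)
679^4 = (679^2)^2 ≡ 247^2 = 61009 ≡ 577 (mod 1259)
679^8 = (679^4)^2 ≡ 577^2 = 332929 ≡ 553 (mod 1259)
679^9 = 679^8 · 679^1 ≡ 553 · 679 ≡ 305 (mod 1259).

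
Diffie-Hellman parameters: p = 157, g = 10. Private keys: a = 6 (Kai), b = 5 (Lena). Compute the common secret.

Kai sends A = g^a mod p = 10^6 mod 157.
10^1 ≡ 10 (mod 157)
10^2 = (10^1)^2 ≡ 10^2 = 100 ≡ 100 (mod 157)
10^4 = (10^2)^2 ≡ 100^2 = 10000 ≡ 109 (mod 157)
10^6 = 10^4 · 10^2 ≡ 109 · 100 ≡ 67 (mod 157).
So A = 67. Lena then computes K = A^b mod p = 67^5 mod 157.
67^1 ≡ 67 (mod 157)
67^2 = (67^1)^2 ≡ 67^2 = 4489 ≡ 93 (mod 157)
67^4 = (67^2)^2 ≡ 93^2 = 8649 ≡ 14 (mod 157)
67^5 = 67^4 · 67^1 ≡ 14 · 67 ≡ 153 (mod 157).

153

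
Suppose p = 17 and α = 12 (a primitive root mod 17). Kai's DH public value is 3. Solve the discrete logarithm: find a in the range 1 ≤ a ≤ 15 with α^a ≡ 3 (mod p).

Try successive powers of 12 modulo 17:
12^1 ≡ 12
12^2 ≡ 8
12^3 ≡ 11
12^4 ≡ 13
12^5 ≡ 3
Found: a = 5.

5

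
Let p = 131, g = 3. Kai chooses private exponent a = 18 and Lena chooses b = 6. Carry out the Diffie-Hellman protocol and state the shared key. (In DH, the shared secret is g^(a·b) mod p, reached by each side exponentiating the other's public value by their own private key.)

94

Kai sends A = g^a mod p = 3^18 mod 131.
3^1 ≡ 3 (mod 131)
3^2 = (3^1)^2 ≡ 3^2 = 9 ≡ 9 (mod 131)
3^4 = (3^2)^2 ≡ 9^2 = 81 ≡ 81 (mod 131)
3^8 = (3^4)^2 ≡ 81^2 = 6561 ≡ 11 (mod 131)
3^16 = (3^8)^2 ≡ 11^2 = 121 ≡ 121 (mod 131)
3^18 = 3^16 · 3^2 ≡ 121 · 9 ≡ 41 (mod 131).
So A = 41. Lena then computes K = A^b mod p = 41^6 mod 131.
41^1 ≡ 41 (mod 131)
41^2 = (41^1)^2 ≡ 41^2 = 1681 ≡ 109 (mod 131)
41^4 = (41^2)^2 ≡ 109^2 = 11881 ≡ 91 (mod 131)
41^6 = 41^4 · 41^2 ≡ 91 · 109 ≡ 94 (mod 131).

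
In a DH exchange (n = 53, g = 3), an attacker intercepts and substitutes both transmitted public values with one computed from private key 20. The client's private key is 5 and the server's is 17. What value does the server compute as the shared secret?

44

The server receives an attacker's public value M = 3^20 mod 53 instead of the honest one.
3^1 ≡ 3 (mod 53)
3^2 = (3^1)^2 ≡ 3^2 = 9 ≡ 9 (mod 53)
3^4 = (3^2)^2 ≡ 9^2 = 81 ≡ 28 (mod 53)
3^8 = (3^4)^2 ≡ 28^2 = 784 ≡ 42 (mod 53)
3^16 = (3^8)^2 ≡ 42^2 = 1764 ≡ 15 (mod 53)
3^20 = 3^16 · 3^4 ≡ 15 · 28 ≡ 49 (mod 53).
So M = 49. The server computes K = M^17 mod 53.
49^1 ≡ 49 (mod 53)
49^2 = (49^1)^2 ≡ 49^2 = 2401 ≡ 16 (mod 53)
49^4 = (49^2)^2 ≡ 16^2 = 256 ≡ 44 (mod 53)
49^8 = (49^4)^2 ≡ 44^2 = 1936 ≡ 28 (mod 53)
49^16 = (49^8)^2 ≡ 28^2 = 784 ≡ 42 (mod 53)
49^17 = 49^16 · 49^1 ≡ 42 · 49 ≡ 44 (mod 53).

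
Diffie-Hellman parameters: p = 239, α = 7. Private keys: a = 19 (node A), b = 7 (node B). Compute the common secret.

Node A sends A = α^a mod p = 7^19 mod 239.
7^1 ≡ 7 (mod 239)
7^2 = (7^1)^2 ≡ 7^2 = 49 ≡ 49 (mod 239)
7^4 = (7^2)^2 ≡ 49^2 = 2401 ≡ 11 (mod 239)
7^8 = (7^4)^2 ≡ 11^2 = 121 ≡ 121 (mod 239)
7^16 = (7^8)^2 ≡ 121^2 = 14641 ≡ 62 (mod 239)
7^19 = 7^16 · 7^2 · 7^1 ≡ 62 · 49 · 7 ≡ 234 (mod 239).
So A = 234. Node B then computes K = A^b mod p = 234^7 mod 239.
234^1 ≡ 234 (mod 239)
234^2 = (234^1)^2 ≡ 234^2 = 54756 ≡ 25 (mod 239)
234^4 = (234^2)^2 ≡ 25^2 = 625 ≡ 147 (mod 239)
234^7 = 234^4 · 234^2 · 234^1 ≡ 147 · 25 · 234 ≡ 28 (mod 239).

28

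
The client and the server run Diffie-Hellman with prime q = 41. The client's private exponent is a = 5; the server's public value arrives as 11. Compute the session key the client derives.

Shared key K = 11^5 mod 41.
11^1 ≡ 11 (mod 41)
11^2 = (11^1)^2 ≡ 11^2 = 121 ≡ 39 (mod 41)
11^4 = (11^2)^2 ≡ 39^2 = 1521 ≡ 4 (mod 41)
11^5 = 11^4 · 11^1 ≡ 4 · 11 ≡ 3 (mod 41).

3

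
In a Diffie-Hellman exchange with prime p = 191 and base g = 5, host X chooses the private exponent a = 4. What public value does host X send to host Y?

52

Public value = 5^4 mod 191.
5^1 ≡ 5 (mod 191)
5^2 = (5^1)^2 ≡ 5^2 = 25 ≡ 25 (mod 191)
5^4 = (5^2)^2 ≡ 25^2 = 625 ≡ 52 (mod 191)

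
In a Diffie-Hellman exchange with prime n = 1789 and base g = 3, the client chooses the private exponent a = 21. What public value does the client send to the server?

432

Public value = 3^21 (mod 1789).
3^1 ≡ 3 (mod 1789)
3^2 = (3^1)^2 ≡ 3^2 = 9 ≡ 9 (mod 1789)
3^4 = (3^2)^2 ≡ 9^2 = 81 ≡ 81 (mod 1789)
3^8 = (3^4)^2 ≡ 81^2 = 6561 ≡ 1194 (mod 1789)
3^16 = (3^8)^2 ≡ 1194^2 = 1425636 ≡ 1592 (mod 1789)
3^21 = 3^16 · 3^4 · 3^1 ≡ 1592 · 81 · 3 ≡ 432 (mod 1789).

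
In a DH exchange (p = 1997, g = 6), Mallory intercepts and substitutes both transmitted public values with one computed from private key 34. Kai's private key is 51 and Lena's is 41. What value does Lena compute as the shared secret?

Lena receives Mallory's public value M = 6^34 mod 1997 instead of the honest one.
6^1 ≡ 6 (mod 1997)
6^2 = (6^1)^2 ≡ 6^2 = 36 ≡ 36 (mod 1997)
6^4 = (6^2)^2 ≡ 36^2 = 1296 ≡ 1296 (mod 1997)
6^8 = (6^4)^2 ≡ 1296^2 = 1679616 ≡ 139 (mod 1997)
6^16 = (6^8)^2 ≡ 139^2 = 19321 ≡ 1348 (mod 1997)
6^32 = (6^16)^2 ≡ 1348^2 = 1817104 ≡ 1831 (mod 1997)
6^34 = 6^32 · 6^2 ≡ 1831 · 36 ≡ 15 (mod 1997).
So M = 15. Lena computes K = M^41 mod 1997.
15^1 ≡ 15 (mod 1997)
15^2 = (15^1)^2 ≡ 15^2 = 225 ≡ 225 (mod 1997)
15^4 = (15^2)^2 ≡ 225^2 = 50625 ≡ 700 (mod 1997)
15^8 = (15^4)^2 ≡ 700^2 = 490000 ≡ 735 (mod 1997)
15^16 = (15^8)^2 ≡ 735^2 = 540225 ≡ 1035 (mod 1997)
15^32 = (15^16)^2 ≡ 1035^2 = 1071225 ≡ 833 (mod 1997)
15^41 = 15^32 · 15^8 · 15^1 ≡ 833 · 735 · 15 ≡ 1619 (mod 1997).

1619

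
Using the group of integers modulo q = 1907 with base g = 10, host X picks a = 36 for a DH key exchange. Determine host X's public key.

Public value = 10^36 mod 1907.
10^1 ≡ 10 (mod 1907)
10^2 = (10^1)^2 ≡ 10^2 = 100 ≡ 100 (mod 1907)
10^4 = (10^2)^2 ≡ 100^2 = 10000 ≡ 465 (mod 1907)
10^8 = (10^4)^2 ≡ 465^2 = 216225 ≡ 734 (mod 1907)
10^16 = (10^8)^2 ≡ 734^2 = 538756 ≡ 982 (mod 1907)
10^32 = (10^16)^2 ≡ 982^2 = 964324 ≡ 1289 (mod 1907)
10^36 = 10^32 · 10^4 ≡ 1289 · 465 ≡ 587 (mod 1907).

587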